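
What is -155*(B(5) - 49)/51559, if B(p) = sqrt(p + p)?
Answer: 7595/51559 - 155*sqrt(10)/51559 ≈ 0.13780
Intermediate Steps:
B(p) = sqrt(2)*sqrt(p) (B(p) = sqrt(2*p) = sqrt(2)*sqrt(p))
-155*(B(5) - 49)/51559 = -155*(sqrt(2)*sqrt(5) - 49)/51559 = -155*(sqrt(10) - 49)*(1/51559) = -155*(-49 + sqrt(10))*(1/51559) = (7595 - 155*sqrt(10))*(1/51559) = 7595/51559 - 155*sqrt(10)/51559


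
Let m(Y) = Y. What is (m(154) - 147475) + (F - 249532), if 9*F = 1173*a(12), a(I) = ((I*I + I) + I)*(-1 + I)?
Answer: -155997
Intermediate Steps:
a(I) = (-1 + I)*(I² + 2*I) (a(I) = ((I² + I) + I)*(-1 + I) = ((I + I²) + I)*(-1 + I) = (I² + 2*I)*(-1 + I) = (-1 + I)*(I² + 2*I))
F = 240856 (F = (1173*(12*(-2 + 12 + 12²)))/9 = (1173*(12*(-2 + 12 + 144)))/9 = (1173*(12*154))/9 = (1173*1848)/9 = (⅑)*2167704 = 240856)
(m(154) - 147475) + (F - 249532) = (154 - 147475) + (240856 - 249532) = -147321 - 8676 = -155997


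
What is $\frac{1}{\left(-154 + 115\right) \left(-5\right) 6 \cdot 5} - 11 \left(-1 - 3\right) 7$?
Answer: $\frac{1801801}{5850} \approx 308.0$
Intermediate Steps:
$\frac{1}{\left(-154 + 115\right) \left(-5\right) 6 \cdot 5} - 11 \left(-1 - 3\right) 7 = \frac{1}{\left(-39\right) \left(\left(-30\right) 5\right)} - 11 \left(\left(-4\right) 7\right) = - \frac{1}{39 \left(-150\right)} - -308 = \left(- \frac{1}{39}\right) \left(- \frac{1}{150}\right) + 308 = \frac{1}{5850} + 308 = \frac{1801801}{5850}$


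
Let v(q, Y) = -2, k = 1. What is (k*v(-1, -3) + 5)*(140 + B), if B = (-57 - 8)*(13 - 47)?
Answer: 7050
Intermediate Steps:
B = 2210 (B = -65*(-34) = 2210)
(k*v(-1, -3) + 5)*(140 + B) = (1*(-2) + 5)*(140 + 2210) = (-2 + 5)*2350 = 3*2350 = 7050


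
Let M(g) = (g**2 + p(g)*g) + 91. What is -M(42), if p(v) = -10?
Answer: -1435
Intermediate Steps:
M(g) = 91 + g**2 - 10*g (M(g) = (g**2 - 10*g) + 91 = 91 + g**2 - 10*g)
-M(42) = -(91 + 42**2 - 10*42) = -(91 + 1764 - 420) = -1*1435 = -1435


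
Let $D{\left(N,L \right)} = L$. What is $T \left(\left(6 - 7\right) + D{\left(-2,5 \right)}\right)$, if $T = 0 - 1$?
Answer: $-4$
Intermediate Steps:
$T = -1$
$T \left(\left(6 - 7\right) + D{\left(-2,5 \right)}\right) = - (\left(6 - 7\right) + 5) = - (-1 + 5) = \left(-1\right) 4 = -4$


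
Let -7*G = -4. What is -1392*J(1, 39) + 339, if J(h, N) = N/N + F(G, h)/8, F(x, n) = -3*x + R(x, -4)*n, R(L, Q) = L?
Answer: -5979/7 ≈ -854.14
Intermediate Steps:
G = 4/7 (G = -⅐*(-4) = 4/7 ≈ 0.57143)
F(x, n) = -3*x + n*x (F(x, n) = -3*x + x*n = -3*x + n*x)
J(h, N) = 11/14 + h/14 (J(h, N) = N/N + (4*(-3 + h)/7)/8 = 1 + (-12/7 + 4*h/7)*(⅛) = 1 + (-3/14 + h/14) = 11/14 + h/14)
-1392*J(1, 39) + 339 = -1392*(11/14 + (1/14)*1) + 339 = -1392*(11/14 + 1/14) + 339 = -1392*6/7 + 339 = -8352/7 + 339 = -5979/7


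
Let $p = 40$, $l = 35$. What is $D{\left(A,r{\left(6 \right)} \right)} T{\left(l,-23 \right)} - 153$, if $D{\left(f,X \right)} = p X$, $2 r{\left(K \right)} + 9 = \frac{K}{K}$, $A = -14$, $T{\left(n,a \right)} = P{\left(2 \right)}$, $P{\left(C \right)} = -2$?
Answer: $167$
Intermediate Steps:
$T{\left(n,a \right)} = -2$
$r{\left(K \right)} = -4$ ($r{\left(K \right)} = - \frac{9}{2} + \frac{K \frac{1}{K}}{2} = - \frac{9}{2} + \frac{1}{2} \cdot 1 = - \frac{9}{2} + \frac{1}{2} = -4$)
$D{\left(f,X \right)} = 40 X$
$D{\left(A,r{\left(6 \right)} \right)} T{\left(l,-23 \right)} - 153 = 40 \left(-4\right) \left(-2\right) - 153 = \left(-160\right) \left(-2\right) - 153 = 320 - 153 = 167$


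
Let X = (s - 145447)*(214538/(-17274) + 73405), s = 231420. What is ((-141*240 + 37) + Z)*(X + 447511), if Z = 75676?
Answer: 2282138698809523775/8637 ≈ 2.6423e+14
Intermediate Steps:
X = 54497572499668/8637 (X = (231420 - 145447)*(214538/(-17274) + 73405) = 85973*(214538*(-1/17274) + 73405) = 85973*(-107269/8637 + 73405) = 85973*(633891716/8637) = 54497572499668/8637 ≈ 6.3098e+9)
((-141*240 + 37) + Z)*(X + 447511) = ((-141*240 + 37) + 75676)*(54497572499668/8637 + 447511) = ((-33840 + 37) + 75676)*(54501437652175/8637) = (-33803 + 75676)*(54501437652175/8637) = 41873*(54501437652175/8637) = 2282138698809523775/8637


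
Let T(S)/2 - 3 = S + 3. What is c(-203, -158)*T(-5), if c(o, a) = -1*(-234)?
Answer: 468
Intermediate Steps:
T(S) = 12 + 2*S (T(S) = 6 + 2*(S + 3) = 6 + 2*(3 + S) = 6 + (6 + 2*S) = 12 + 2*S)
c(o, a) = 234
c(-203, -158)*T(-5) = 234*(12 + 2*(-5)) = 234*(12 - 10) = 234*2 = 468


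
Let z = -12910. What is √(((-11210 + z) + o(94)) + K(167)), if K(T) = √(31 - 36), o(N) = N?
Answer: √(-24026 + I*√5) ≈ 0.0072 + 155.0*I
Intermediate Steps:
K(T) = I*√5 (K(T) = √(-5) = I*√5)
√(((-11210 + z) + o(94)) + K(167)) = √(((-11210 - 12910) + 94) + I*√5) = √((-24120 + 94) + I*√5) = √(-24026 + I*√5)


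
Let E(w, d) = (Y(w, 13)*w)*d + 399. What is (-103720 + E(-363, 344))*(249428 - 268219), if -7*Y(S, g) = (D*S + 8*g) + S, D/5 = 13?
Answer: 55986279998585/7 ≈ 7.9980e+12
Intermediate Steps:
D = 65 (D = 5*13 = 65)
Y(S, g) = -66*S/7 - 8*g/7 (Y(S, g) = -((65*S + 8*g) + S)/7 = -((8*g + 65*S) + S)/7 = -(8*g + 66*S)/7 = -66*S/7 - 8*g/7)
E(w, d) = 399 + d*w*(-104/7 - 66*w/7) (E(w, d) = ((-66*w/7 - 8/7*13)*w)*d + 399 = ((-66*w/7 - 104/7)*w)*d + 399 = ((-104/7 - 66*w/7)*w)*d + 399 = (w*(-104/7 - 66*w/7))*d + 399 = d*w*(-104/7 - 66*w/7) + 399 = 399 + d*w*(-104/7 - 66*w/7))
(-103720 + E(-363, 344))*(249428 - 268219) = (-103720 + (399 - 2/7*344*(-363)*(52 + 33*(-363))))*(249428 - 268219) = (-103720 + (399 - 2/7*344*(-363)*(52 - 11979)))*(-18791) = (-103720 + (399 - 2/7*344*(-363)*(-11927)))*(-18791) = (-103720 + (399 - 2978696688/7))*(-18791) = (-103720 - 2978693895/7)*(-18791) = -2979419935/7*(-18791) = 55986279998585/7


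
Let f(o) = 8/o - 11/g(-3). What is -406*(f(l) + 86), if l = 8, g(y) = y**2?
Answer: -313432/9 ≈ -34826.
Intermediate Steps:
f(o) = -11/9 + 8/o (f(o) = 8/o - 11/((-3)**2) = 8/o - 11/9 = -11/9 + 8/o)
-406*(f(l) + 86) = -406*((-11/9 + 8/8) + 86) = -406*((-11/9 + 8*(1/8)) + 86) = -406*((-11/9 + 1) + 86) = -406*(-2/9 + 86) = -406*772/9 = -313432/9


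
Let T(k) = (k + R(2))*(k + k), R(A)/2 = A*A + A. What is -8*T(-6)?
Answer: 576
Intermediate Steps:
R(A) = 2*A + 2*A² (R(A) = 2*(A*A + A) = 2*(A² + A) = 2*(A + A²) = 2*A + 2*A²)
T(k) = 2*k*(12 + k) (T(k) = (k + 2*2*(1 + 2))*(k + k) = (k + 2*2*3)*(2*k) = (k + 12)*(2*k) = (12 + k)*(2*k) = 2*k*(12 + k))
-8*T(-6) = -16*(-6)*(12 - 6) = -16*(-6)*6 = -8*(-72) = 576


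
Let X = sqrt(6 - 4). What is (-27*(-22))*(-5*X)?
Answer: -2970*sqrt(2) ≈ -4200.2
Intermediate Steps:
X = sqrt(2) ≈ 1.4142
(-27*(-22))*(-5*X) = (-27*(-22))*(-5*sqrt(2)) = 594*(-5*sqrt(2)) = -2970*sqrt(2)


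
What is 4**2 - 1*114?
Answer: -98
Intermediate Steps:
4**2 - 1*114 = 16 - 114 = -98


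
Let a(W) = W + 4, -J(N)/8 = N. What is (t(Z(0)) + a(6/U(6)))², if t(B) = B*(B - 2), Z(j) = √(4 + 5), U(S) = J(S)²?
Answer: 7230721/147456 ≈ 49.036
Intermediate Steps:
J(N) = -8*N
U(S) = 64*S² (U(S) = (-8*S)² = 64*S²)
Z(j) = 3 (Z(j) = √9 = 3)
a(W) = 4 + W
t(B) = B*(-2 + B)
(t(Z(0)) + a(6/U(6)))² = (3*(-2 + 3) + (4 + 6/((64*6²))))² = (3*1 + (4 + 6/((64*36))))² = (3 + (4 + 6/2304))² = (3 + (4 + 6*(1/2304)))² = (3 + (4 + 1/384))² = (3 + 1537/384)² = (2689/384)² = 7230721/147456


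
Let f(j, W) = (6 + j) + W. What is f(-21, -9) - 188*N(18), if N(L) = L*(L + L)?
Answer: -121848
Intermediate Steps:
N(L) = 2*L² (N(L) = L*(2*L) = 2*L²)
f(j, W) = 6 + W + j
f(-21, -9) - 188*N(18) = (6 - 9 - 21) - 376*18² = -24 - 376*324 = -24 - 188*648 = -24 - 121824 = -121848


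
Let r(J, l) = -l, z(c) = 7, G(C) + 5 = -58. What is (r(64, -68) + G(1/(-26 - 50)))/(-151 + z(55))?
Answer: -5/144 ≈ -0.034722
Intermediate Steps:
G(C) = -63 (G(C) = -5 - 58 = -63)
(r(64, -68) + G(1/(-26 - 50)))/(-151 + z(55)) = (-1*(-68) - 63)/(-151 + 7) = (68 - 63)/(-144) = 5*(-1/144) = -5/144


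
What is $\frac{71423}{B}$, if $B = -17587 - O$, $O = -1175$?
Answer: $- \frac{6493}{1492} \approx -4.3519$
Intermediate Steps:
$B = -16412$ ($B = -17587 - -1175 = -17587 + 1175 = -16412$)
$\frac{71423}{B} = \frac{71423}{-16412} = 71423 \left(- \frac{1}{16412}\right) = - \frac{6493}{1492}$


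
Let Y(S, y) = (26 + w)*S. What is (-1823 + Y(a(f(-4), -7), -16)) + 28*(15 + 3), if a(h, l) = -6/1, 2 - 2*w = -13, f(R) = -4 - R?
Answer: -1520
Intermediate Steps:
w = 15/2 (w = 1 - ½*(-13) = 1 + 13/2 = 15/2 ≈ 7.5000)
a(h, l) = -6 (a(h, l) = -6*1 = -6)
Y(S, y) = 67*S/2 (Y(S, y) = (26 + 15/2)*S = 67*S/2)
(-1823 + Y(a(f(-4), -7), -16)) + 28*(15 + 3) = (-1823 + (67/2)*(-6)) + 28*(15 + 3) = (-1823 - 201) + 28*18 = -2024 + 504 = -1520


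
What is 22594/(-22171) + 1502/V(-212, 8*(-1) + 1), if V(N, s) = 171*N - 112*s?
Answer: -417332417/393180514 ≈ -1.0614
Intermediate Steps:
V(N, s) = -112*s + 171*N
22594/(-22171) + 1502/V(-212, 8*(-1) + 1) = 22594/(-22171) + 1502/(-112*(8*(-1) + 1) + 171*(-212)) = 22594*(-1/22171) + 1502/(-112*(-8 + 1) - 36252) = -22594/22171 + 1502/(-112*(-7) - 36252) = -22594/22171 + 1502/(784 - 36252) = -22594/22171 + 1502/(-35468) = -22594/22171 + 1502*(-1/35468) = -22594/22171 - 751/17734 = -417332417/393180514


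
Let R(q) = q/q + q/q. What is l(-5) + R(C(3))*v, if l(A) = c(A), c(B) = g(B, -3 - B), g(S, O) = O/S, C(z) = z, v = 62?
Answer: 618/5 ≈ 123.60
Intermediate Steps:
c(B) = (-3 - B)/B
l(A) = (-3 - A)/A
R(q) = 2 (R(q) = 1 + 1 = 2)
l(-5) + R(C(3))*v = (-3 - 1*(-5))/(-5) + 2*62 = -(-3 + 5)/5 + 124 = -⅕*2 + 124 = -⅖ + 124 = 618/5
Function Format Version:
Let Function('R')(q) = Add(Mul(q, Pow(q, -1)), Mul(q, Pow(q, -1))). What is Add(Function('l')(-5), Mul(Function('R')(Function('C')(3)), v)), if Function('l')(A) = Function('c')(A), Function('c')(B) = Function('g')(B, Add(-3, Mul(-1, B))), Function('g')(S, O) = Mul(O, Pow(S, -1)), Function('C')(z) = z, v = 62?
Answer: Rational(618, 5) ≈ 123.60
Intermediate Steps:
Function('c')(B) = Mul(Pow(B, -1), Add(-3, Mul(-1, B))) (Function('c')(B) = Mul(Add(-3, Mul(-1, B)), Pow(B, -1)) = Mul(Pow(B, -1), Add(-3, Mul(-1, B))))
Function('l')(A) = Mul(Pow(A, -1), Add(-3, Mul(-1, A)))
Function('R')(q) = 2 (Function('R')(q) = Add(1, 1) = 2)
Add(Function('l')(-5), Mul(Function('R')(Function('C')(3)), v)) = Add(Mul(Pow(-5, -1), Add(-3, Mul(-1, -5))), Mul(2, 62)) = Add(Mul(Rational(-1, 5), Add(-3, 5)), 124) = Add(Mul(Rational(-1, 5), 2), 124) = Add(Rational(-2, 5), 124) = Rational(618, 5)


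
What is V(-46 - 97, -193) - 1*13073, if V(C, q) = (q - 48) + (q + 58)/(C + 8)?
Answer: -13313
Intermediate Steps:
V(C, q) = -48 + q + (58 + q)/(8 + C) (V(C, q) = (-48 + q) + (58 + q)/(8 + C) = -48 + q + (58 + q)/(8 + C))
V(-46 - 97, -193) - 1*13073 = (-326 - 48*(-46 - 97) + 9*(-193) + (-46 - 97)*(-193))/(8 + (-46 - 97)) - 1*13073 = (-326 - 48*(-143) - 1737 - 143*(-193))/(8 - 143) - 13073 = (-326 + 6864 - 1737 + 27599)/(-135) - 13073 = -1/135*32400 - 13073 = -240 - 13073 = -13313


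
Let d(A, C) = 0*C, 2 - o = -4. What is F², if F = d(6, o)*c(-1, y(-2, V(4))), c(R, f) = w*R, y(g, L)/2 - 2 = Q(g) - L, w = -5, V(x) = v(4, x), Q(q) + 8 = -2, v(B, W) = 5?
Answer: 0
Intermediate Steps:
Q(q) = -10 (Q(q) = -8 - 2 = -10)
o = 6 (o = 2 - 1*(-4) = 2 + 4 = 6)
V(x) = 5
d(A, C) = 0
y(g, L) = -16 - 2*L (y(g, L) = 4 + 2*(-10 - L) = 4 + (-20 - 2*L) = -16 - 2*L)
c(R, f) = -5*R
F = 0 (F = 0*(-5*(-1)) = 0*5 = 0)
F² = 0² = 0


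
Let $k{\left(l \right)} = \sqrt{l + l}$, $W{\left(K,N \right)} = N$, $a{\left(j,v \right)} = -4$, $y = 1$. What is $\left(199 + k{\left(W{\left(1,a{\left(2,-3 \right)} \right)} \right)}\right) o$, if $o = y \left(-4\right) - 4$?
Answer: $-1592 - 16 i \sqrt{2} \approx -1592.0 - 22.627 i$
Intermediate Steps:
$o = -8$ ($o = 1 \left(-4\right) - 4 = -4 - 4 = -8$)
$k{\left(l \right)} = \sqrt{2} \sqrt{l}$ ($k{\left(l \right)} = \sqrt{2 l} = \sqrt{2} \sqrt{l}$)
$\left(199 + k{\left(W{\left(1,a{\left(2,-3 \right)} \right)} \right)}\right) o = \left(199 + \sqrt{2} \sqrt{-4}\right) \left(-8\right) = \left(199 + \sqrt{2} \cdot 2 i\right) \left(-8\right) = \left(199 + 2 i \sqrt{2}\right) \left(-8\right) = -1592 - 16 i \sqrt{2}$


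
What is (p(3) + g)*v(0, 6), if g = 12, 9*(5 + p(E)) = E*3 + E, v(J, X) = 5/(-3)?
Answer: -125/9 ≈ -13.889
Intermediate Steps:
v(J, X) = -5/3 (v(J, X) = 5*(-⅓) = -5/3)
p(E) = -5 + 4*E/9 (p(E) = -5 + (E*3 + E)/9 = -5 + (3*E + E)/9 = -5 + (4*E)/9 = -5 + 4*E/9)
(p(3) + g)*v(0, 6) = ((-5 + (4/9)*3) + 12)*(-5/3) = ((-5 + 4/3) + 12)*(-5/3) = (-11/3 + 12)*(-5/3) = (25/3)*(-5/3) = -125/9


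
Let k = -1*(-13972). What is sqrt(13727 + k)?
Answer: sqrt(27699) ≈ 166.43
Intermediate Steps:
k = 13972
sqrt(13727 + k) = sqrt(13727 + 13972) = sqrt(27699)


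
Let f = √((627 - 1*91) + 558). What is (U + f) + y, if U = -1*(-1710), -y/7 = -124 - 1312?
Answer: 11762 + √1094 ≈ 11795.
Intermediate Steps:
y = 10052 (y = -7*(-124 - 1312) = -7*(-1436) = 10052)
f = √1094 (f = √((627 - 91) + 558) = √(536 + 558) = √1094 ≈ 33.076)
U = 1710
(U + f) + y = (1710 + √1094) + 10052 = 11762 + √1094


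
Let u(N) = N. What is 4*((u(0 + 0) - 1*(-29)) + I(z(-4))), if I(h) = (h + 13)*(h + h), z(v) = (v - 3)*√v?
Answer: -1452 - 1456*I ≈ -1452.0 - 1456.0*I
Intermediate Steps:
z(v) = √v*(-3 + v) (z(v) = (-3 + v)*√v = √v*(-3 + v))
I(h) = 2*h*(13 + h) (I(h) = (13 + h)*(2*h) = 2*h*(13 + h))
4*((u(0 + 0) - 1*(-29)) + I(z(-4))) = 4*(((0 + 0) - 1*(-29)) + 2*(√(-4)*(-3 - 4))*(13 + √(-4)*(-3 - 4))) = 4*((0 + 29) + 2*((2*I)*(-7))*(13 + (2*I)*(-7))) = 4*(29 + 2*(-14*I)*(13 - 14*I)) = 4*(29 - 28*I*(13 - 14*I)) = 116 - 112*I*(13 - 14*I)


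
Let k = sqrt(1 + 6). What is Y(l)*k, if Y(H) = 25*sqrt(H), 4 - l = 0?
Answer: 50*sqrt(7) ≈ 132.29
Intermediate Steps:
l = 4 (l = 4 - 1*0 = 4 + 0 = 4)
k = sqrt(7) ≈ 2.6458
Y(l)*k = (25*sqrt(4))*sqrt(7) = (25*2)*sqrt(7) = 50*sqrt(7)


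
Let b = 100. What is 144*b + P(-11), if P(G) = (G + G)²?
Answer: 14884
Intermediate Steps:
P(G) = 4*G² (P(G) = (2*G)² = 4*G²)
144*b + P(-11) = 144*100 + 4*(-11)² = 14400 + 4*121 = 14400 + 484 = 14884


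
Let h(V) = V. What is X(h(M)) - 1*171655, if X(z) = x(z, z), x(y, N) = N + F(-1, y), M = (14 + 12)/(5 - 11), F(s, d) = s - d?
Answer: -171656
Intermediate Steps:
M = -13/3 (M = 26/(-6) = 26*(-⅙) = -13/3 ≈ -4.3333)
x(y, N) = -1 + N - y (x(y, N) = N + (-1 - y) = -1 + N - y)
X(z) = -1 (X(z) = -1 + z - z = -1)
X(h(M)) - 1*171655 = -1 - 1*171655 = -1 - 171655 = -171656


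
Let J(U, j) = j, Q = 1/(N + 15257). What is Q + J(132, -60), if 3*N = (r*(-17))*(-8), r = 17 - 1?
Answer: -2876817/47947 ≈ -60.000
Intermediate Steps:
r = 16
N = 2176/3 (N = ((16*(-17))*(-8))/3 = (-272*(-8))/3 = (⅓)*2176 = 2176/3 ≈ 725.33)
Q = 3/47947 (Q = 1/(2176/3 + 15257) = 1/(47947/3) = 3/47947 ≈ 6.2569e-5)
Q + J(132, -60) = 3/47947 - 60 = -2876817/47947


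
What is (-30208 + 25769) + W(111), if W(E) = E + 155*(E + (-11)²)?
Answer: 31632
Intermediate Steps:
W(E) = 18755 + 156*E (W(E) = E + 155*(E + 121) = E + 155*(121 + E) = E + (18755 + 155*E) = 18755 + 156*E)
(-30208 + 25769) + W(111) = (-30208 + 25769) + (18755 + 156*111) = -4439 + (18755 + 17316) = -4439 + 36071 = 31632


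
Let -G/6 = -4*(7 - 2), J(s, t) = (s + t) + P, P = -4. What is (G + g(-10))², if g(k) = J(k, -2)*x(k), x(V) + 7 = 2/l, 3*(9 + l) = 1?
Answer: 9388096/169 ≈ 55551.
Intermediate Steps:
J(s, t) = -4 + s + t (J(s, t) = (s + t) - 4 = -4 + s + t)
l = -26/3 (l = -9 + (⅓)*1 = -9 + ⅓ = -26/3 ≈ -8.6667)
x(V) = -94/13 (x(V) = -7 + 2/(-26/3) = -7 + 2*(-3/26) = -7 - 3/13 = -94/13)
G = 120 (G = -(-24)*(7 - 2) = -(-24)*5 = -6*(-20) = 120)
g(k) = 564/13 - 94*k/13 (g(k) = (-4 + k - 2)*(-94/13) = (-6 + k)*(-94/13) = 564/13 - 94*k/13)
(G + g(-10))² = (120 + (564/13 - 94/13*(-10)))² = (120 + (564/13 + 940/13))² = (120 + 1504/13)² = (3064/13)² = 9388096/169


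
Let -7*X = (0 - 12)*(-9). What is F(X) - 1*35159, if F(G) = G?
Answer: -246221/7 ≈ -35174.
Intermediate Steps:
X = -108/7 (X = -(0 - 12)*(-9)/7 = -(-12)*(-9)/7 = -⅐*108 = -108/7 ≈ -15.429)
F(X) - 1*35159 = -108/7 - 1*35159 = -108/7 - 35159 = -246221/7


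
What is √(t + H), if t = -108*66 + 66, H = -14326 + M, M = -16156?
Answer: 38*I*√26 ≈ 193.76*I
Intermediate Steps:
H = -30482 (H = -14326 - 16156 = -30482)
t = -7062 (t = -7128 + 66 = -7062)
√(t + H) = √(-7062 - 30482) = √(-37544) = 38*I*√26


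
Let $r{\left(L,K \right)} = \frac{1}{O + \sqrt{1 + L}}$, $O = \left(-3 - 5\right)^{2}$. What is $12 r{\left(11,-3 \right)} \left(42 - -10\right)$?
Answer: $\frac{9984}{1021} - \frac{312 \sqrt{3}}{1021} \approx 9.2494$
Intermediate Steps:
$O = 64$ ($O = \left(-8\right)^{2} = 64$)
$r{\left(L,K \right)} = \frac{1}{64 + \sqrt{1 + L}}$
$12 r{\left(11,-3 \right)} \left(42 - -10\right) = \frac{12}{64 + \sqrt{1 + 11}} \left(42 - -10\right) = \frac{12}{64 + \sqrt{12}} \left(42 + 10\right) = \frac{12}{64 + 2 \sqrt{3}} \cdot 52 = \frac{624}{64 + 2 \sqrt{3}}$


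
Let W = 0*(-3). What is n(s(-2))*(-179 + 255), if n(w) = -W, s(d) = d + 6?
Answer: 0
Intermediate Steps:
W = 0
s(d) = 6 + d
n(w) = 0 (n(w) = -1*0 = 0)
n(s(-2))*(-179 + 255) = 0*(-179 + 255) = 0*76 = 0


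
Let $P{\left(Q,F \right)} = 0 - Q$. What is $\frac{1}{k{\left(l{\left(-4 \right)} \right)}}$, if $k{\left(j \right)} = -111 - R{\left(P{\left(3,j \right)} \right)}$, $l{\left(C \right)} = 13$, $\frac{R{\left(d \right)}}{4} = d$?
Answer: $- \frac{1}{99} \approx -0.010101$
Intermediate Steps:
$P{\left(Q,F \right)} = - Q$
$R{\left(d \right)} = 4 d$
$k{\left(j \right)} = -99$ ($k{\left(j \right)} = -111 - 4 \left(\left(-1\right) 3\right) = -111 - 4 \left(-3\right) = -111 - -12 = -111 + 12 = -99$)
$\frac{1}{k{\left(l{\left(-4 \right)} \right)}} = \frac{1}{-99} = - \frac{1}{99}$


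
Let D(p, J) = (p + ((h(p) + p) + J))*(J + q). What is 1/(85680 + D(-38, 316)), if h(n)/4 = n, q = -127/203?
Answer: 203/23026888 ≈ 8.8158e-6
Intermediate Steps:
q = -127/203 (q = -127*1/203 = -127/203 ≈ -0.62562)
h(n) = 4*n
D(p, J) = (-127/203 + J)*(J + 6*p) (D(p, J) = (p + ((4*p + p) + J))*(J - 127/203) = (p + (5*p + J))*(-127/203 + J) = (p + (J + 5*p))*(-127/203 + J) = (J + 6*p)*(-127/203 + J) = (-127/203 + J)*(J + 6*p))
1/(85680 + D(-38, 316)) = 1/(85680 + (316² - 762/203*(-38) - 127/203*316 + 6*316*(-38))) = 1/(85680 + (99856 + 28956/203 - 40132/203 - 72048)) = 1/(85680 + 5633848/203) = 1/(23026888/203) = 203/23026888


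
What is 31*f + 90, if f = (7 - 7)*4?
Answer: 90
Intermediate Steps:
f = 0 (f = 0*4 = 0)
31*f + 90 = 31*0 + 90 = 0 + 90 = 90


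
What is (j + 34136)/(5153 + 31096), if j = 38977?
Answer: 24371/12083 ≈ 2.0170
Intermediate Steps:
(j + 34136)/(5153 + 31096) = (38977 + 34136)/(5153 + 31096) = 73113/36249 = 73113*(1/36249) = 24371/12083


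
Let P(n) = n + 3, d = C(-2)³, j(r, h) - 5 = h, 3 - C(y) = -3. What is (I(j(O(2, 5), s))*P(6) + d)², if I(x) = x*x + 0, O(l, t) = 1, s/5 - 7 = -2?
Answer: 69155856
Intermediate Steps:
s = 25 (s = 35 + 5*(-2) = 35 - 10 = 25)
C(y) = 6 (C(y) = 3 - 1*(-3) = 3 + 3 = 6)
j(r, h) = 5 + h
I(x) = x² (I(x) = x² + 0 = x²)
d = 216 (d = 6³ = 216)
P(n) = 3 + n
(I(j(O(2, 5), s))*P(6) + d)² = ((5 + 25)²*(3 + 6) + 216)² = (30²*9 + 216)² = (900*9 + 216)² = (8100 + 216)² = 8316² = 69155856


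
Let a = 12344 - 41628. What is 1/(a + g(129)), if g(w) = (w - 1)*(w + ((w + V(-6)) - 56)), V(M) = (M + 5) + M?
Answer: -1/4324 ≈ -0.00023127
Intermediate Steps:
V(M) = 5 + 2*M (V(M) = (5 + M) + M = 5 + 2*M)
a = -29284
g(w) = (-1 + w)*(-63 + 2*w) (g(w) = (w - 1)*(w + ((w + (5 + 2*(-6))) - 56)) = (-1 + w)*(w + ((w + (5 - 12)) - 56)) = (-1 + w)*(w + ((w - 7) - 56)) = (-1 + w)*(w + ((-7 + w) - 56)) = (-1 + w)*(w + (-63 + w)) = (-1 + w)*(-63 + 2*w))
1/(a + g(129)) = 1/(-29284 + (63 - 65*129 + 2*129**2)) = 1/(-29284 + (63 - 8385 + 2*16641)) = 1/(-29284 + (63 - 8385 + 33282)) = 1/(-29284 + 24960) = 1/(-4324) = -1/4324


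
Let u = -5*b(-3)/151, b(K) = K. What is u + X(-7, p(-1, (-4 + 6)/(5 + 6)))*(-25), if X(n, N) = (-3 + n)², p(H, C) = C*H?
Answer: -377485/151 ≈ -2499.9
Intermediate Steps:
u = 15/151 (u = -5*(-3)/151 = 15*(1/151) = 15/151 ≈ 0.099338)
u + X(-7, p(-1, (-4 + 6)/(5 + 6)))*(-25) = 15/151 + (-3 - 7)²*(-25) = 15/151 + (-10)²*(-25) = 15/151 + 100*(-25) = 15/151 - 2500 = -377485/151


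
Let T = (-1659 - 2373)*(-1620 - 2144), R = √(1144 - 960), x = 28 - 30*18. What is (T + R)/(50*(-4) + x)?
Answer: -1897056/89 - √46/356 ≈ -21315.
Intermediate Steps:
x = -512 (x = 28 - 540 = -512)
R = 2*√46 (R = √184 = 2*√46 ≈ 13.565)
T = 15176448 (T = -4032*(-3764) = 15176448)
(T + R)/(50*(-4) + x) = (15176448 + 2*√46)/(50*(-4) - 512) = (15176448 + 2*√46)/(-200 - 512) = (15176448 + 2*√46)/(-712) = (15176448 + 2*√46)*(-1/712) = -1897056/89 - √46/356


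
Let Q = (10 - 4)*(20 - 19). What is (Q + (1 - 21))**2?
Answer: 196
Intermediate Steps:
Q = 6 (Q = 6*1 = 6)
(Q + (1 - 21))**2 = (6 + (1 - 21))**2 = (6 - 20)**2 = (-14)**2 = 196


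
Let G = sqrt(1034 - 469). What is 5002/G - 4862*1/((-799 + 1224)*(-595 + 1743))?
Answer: -143/14350 + 5002*sqrt(565)/565 ≈ 210.43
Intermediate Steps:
G = sqrt(565) ≈ 23.770
5002/G - 4862*1/((-799 + 1224)*(-595 + 1743)) = 5002/(sqrt(565)) - 4862*1/((-799 + 1224)*(-595 + 1743)) = 5002*(sqrt(565)/565) - 4862/(425*1148) = 5002*sqrt(565)/565 - 4862/487900 = 5002*sqrt(565)/565 - 4862*1/487900 = 5002*sqrt(565)/565 - 143/14350 = -143/14350 + 5002*sqrt(565)/565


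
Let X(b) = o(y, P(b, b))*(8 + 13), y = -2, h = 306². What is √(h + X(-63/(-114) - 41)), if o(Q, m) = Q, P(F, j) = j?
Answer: √93594 ≈ 305.93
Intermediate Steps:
h = 93636
X(b) = -42 (X(b) = -2*(8 + 13) = -2*21 = -42)
√(h + X(-63/(-114) - 41)) = √(93636 - 42) = √93594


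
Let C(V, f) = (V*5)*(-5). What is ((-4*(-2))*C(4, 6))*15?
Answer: -12000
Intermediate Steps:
C(V, f) = -25*V (C(V, f) = (5*V)*(-5) = -25*V)
((-4*(-2))*C(4, 6))*15 = ((-4*(-2))*(-25*4))*15 = (8*(-100))*15 = -800*15 = -12000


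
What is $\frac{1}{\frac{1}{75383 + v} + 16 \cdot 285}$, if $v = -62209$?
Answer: $\frac{13174}{60073441} \approx 0.0002193$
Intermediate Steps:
$\frac{1}{\frac{1}{75383 + v} + 16 \cdot 285} = \frac{1}{\frac{1}{75383 - 62209} + 16 \cdot 285} = \frac{1}{\frac{1}{13174} + 4560} = \frac{1}{\frac{60073441}{13174}} = \frac{13174}{60073441}$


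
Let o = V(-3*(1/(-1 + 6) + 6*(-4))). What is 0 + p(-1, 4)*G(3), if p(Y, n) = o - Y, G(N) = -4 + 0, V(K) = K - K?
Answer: -4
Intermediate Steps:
V(K) = 0
G(N) = -4
o = 0
p(Y, n) = -Y (p(Y, n) = 0 - Y = -Y)
0 + p(-1, 4)*G(3) = 0 - 1*(-1)*(-4) = 0 + 1*(-4) = 0 - 4 = -4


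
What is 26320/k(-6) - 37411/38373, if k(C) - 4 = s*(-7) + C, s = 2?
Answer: -63160996/38373 ≈ -1646.0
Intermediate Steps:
k(C) = -10 + C (k(C) = 4 + (2*(-7) + C) = 4 + (-14 + C) = -10 + C)
26320/k(-6) - 37411/38373 = 26320/(-10 - 6) - 37411/38373 = 26320/(-16) - 37411*1/38373 = 26320*(-1/16) - 37411/38373 = -1645 - 37411/38373 = -63160996/38373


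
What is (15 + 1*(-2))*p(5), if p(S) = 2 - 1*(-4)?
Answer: 78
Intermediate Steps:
p(S) = 6 (p(S) = 2 + 4 = 6)
(15 + 1*(-2))*p(5) = (15 + 1*(-2))*6 = (15 - 2)*6 = 13*6 = 78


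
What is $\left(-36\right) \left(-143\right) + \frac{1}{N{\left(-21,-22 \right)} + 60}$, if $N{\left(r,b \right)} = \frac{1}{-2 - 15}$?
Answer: $\frac{5245829}{1019} \approx 5148.0$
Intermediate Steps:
$N{\left(r,b \right)} = - \frac{1}{17}$ ($N{\left(r,b \right)} = \frac{1}{-17} = - \frac{1}{17}$)
$\left(-36\right) \left(-143\right) + \frac{1}{N{\left(-21,-22 \right)} + 60} = \left(-36\right) \left(-143\right) + \frac{1}{- \frac{1}{17} + 60} = 5148 + \frac{1}{\frac{1019}{17}} = 5148 + \frac{17}{1019} = \frac{5245829}{1019}$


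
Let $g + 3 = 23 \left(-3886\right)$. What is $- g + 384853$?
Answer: $474234$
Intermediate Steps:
$g = -89381$ ($g = -3 + 23 \left(-3886\right) = -3 - 89378 = -89381$)
$- g + 384853 = \left(-1\right) \left(-89381\right) + 384853 = 89381 + 384853 = 474234$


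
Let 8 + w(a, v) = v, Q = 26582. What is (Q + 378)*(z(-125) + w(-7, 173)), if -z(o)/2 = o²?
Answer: -838051600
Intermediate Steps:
w(a, v) = -8 + v
z(o) = -2*o²
(Q + 378)*(z(-125) + w(-7, 173)) = (26582 + 378)*(-2*(-125)² + (-8 + 173)) = 26960*(-2*15625 + 165) = 26960*(-31250 + 165) = 26960*(-31085) = -838051600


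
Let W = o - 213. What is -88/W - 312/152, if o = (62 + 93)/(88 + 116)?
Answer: -1347495/822643 ≈ -1.6380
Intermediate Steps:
o = 155/204 ≈ 0.75980
W = -43297/204 (W = 155/204 - 213 = -43297/204 ≈ -212.24)
-88/W - 312/152 = -88/(-43297/204) - 312/152 = -88*(-204/43297) - 312*1/152 = 17952/43297 - 39/19 = -1347495/822643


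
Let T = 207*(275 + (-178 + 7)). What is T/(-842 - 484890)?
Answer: -414/9341 ≈ -0.044321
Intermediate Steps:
T = 21528 (T = 207*(275 - 171) = 207*104 = 21528)
T/(-842 - 484890) = 21528/(-842 - 484890) = 21528/(-485732) = 21528*(-1/485732) = -414/9341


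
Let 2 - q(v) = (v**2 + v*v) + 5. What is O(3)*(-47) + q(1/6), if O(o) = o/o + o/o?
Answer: -1747/18 ≈ -97.056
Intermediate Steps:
q(v) = -3 - 2*v**2 (q(v) = 2 - ((v**2 + v*v) + 5) = 2 - ((v**2 + v**2) + 5) = 2 - (2*v**2 + 5) = 2 - (5 + 2*v**2) = 2 + (-5 - 2*v**2) = -3 - 2*v**2)
O(o) = 2 (O(o) = 1 + 1 = 2)
O(3)*(-47) + q(1/6) = 2*(-47) + (-3 - 2*(1/6)**2) = -94 + (-3 - 2*(1/6)**2) = -94 + (-3 - 2*1/36) = -94 + (-3 - 1/18) = -94 - 55/18 = -1747/18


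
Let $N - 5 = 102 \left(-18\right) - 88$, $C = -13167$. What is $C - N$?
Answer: $-11248$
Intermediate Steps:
$N = -1919$ ($N = 5 + \left(102 \left(-18\right) - 88\right) = 5 - 1924 = -1919$)
$C - N = -13167 - -1919 = -13167 + 1919 = -11248$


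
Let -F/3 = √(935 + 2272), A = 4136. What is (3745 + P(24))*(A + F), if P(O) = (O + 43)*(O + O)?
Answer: 28790696 - 20883*√3207 ≈ 2.7608e+7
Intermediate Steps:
F = -3*√3207 (F = -3*√(935 + 2272) = -3*√3207 ≈ -169.89)
P(O) = 2*O*(43 + O) (P(O) = (43 + O)*(2*O) = 2*O*(43 + O))
(3745 + P(24))*(A + F) = (3745 + 2*24*(43 + 24))*(4136 - 3*√3207) = (3745 + 2*24*67)*(4136 - 3*√3207) = (3745 + 3216)*(4136 - 3*√3207) = 6961*(4136 - 3*√3207) = 28790696 - 20883*√3207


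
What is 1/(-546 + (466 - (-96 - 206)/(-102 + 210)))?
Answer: -54/4169 ≈ -0.012953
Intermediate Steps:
1/(-546 + (466 - (-96 - 206)/(-102 + 210))) = 1/(-546 + (466 - (-302)/108)) = 1/(-546 + (466 - 1*(-151/54))) = 1/(-546 + (466 + 151/54)) = 1/(-546 + 25315/54) = 1/(-4169/54) = -54/4169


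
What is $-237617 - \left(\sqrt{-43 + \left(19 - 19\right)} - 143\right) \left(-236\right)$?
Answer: $-271365 + 236 i \sqrt{43} \approx -2.7137 \cdot 10^{5} + 1547.6 i$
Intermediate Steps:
$-237617 - \left(\sqrt{-43 + \left(19 - 19\right)} - 143\right) \left(-236\right) = -237617 - \left(\sqrt{-43 + 0} - 143\right) \left(-236\right) = -237617 - \left(\sqrt{-43} - 143\right) \left(-236\right) = -237617 - \left(i \sqrt{43} - 143\right) \left(-236\right) = -237617 - \left(-143 + i \sqrt{43}\right) \left(-236\right) = -237617 - \left(33748 - 236 i \sqrt{43}\right) = -271365 + 236 i \sqrt{43}$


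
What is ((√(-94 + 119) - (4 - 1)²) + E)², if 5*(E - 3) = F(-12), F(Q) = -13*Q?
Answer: 22801/25 ≈ 912.04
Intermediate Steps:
E = 171/5 (E = 3 + (-13*(-12))/5 = 3 + (⅕)*156 = 3 + 156/5 = 171/5 ≈ 34.200)
((√(-94 + 119) - (4 - 1)²) + E)² = ((√(-94 + 119) - (4 - 1)²) + 171/5)² = ((√25 - 1*3²) + 171/5)² = ((5 - 1*9) + 171/5)² = ((5 - 9) + 171/5)² = (-4 + 171/5)² = (151/5)² = 22801/25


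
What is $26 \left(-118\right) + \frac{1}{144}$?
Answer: $- \frac{441791}{144} \approx -3068.0$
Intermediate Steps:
$26 \left(-118\right) + \frac{1}{144} = -3068 + \frac{1}{144} = - \frac{441791}{144}$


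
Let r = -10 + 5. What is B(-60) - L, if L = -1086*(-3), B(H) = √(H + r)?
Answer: -3258 + I*√65 ≈ -3258.0 + 8.0623*I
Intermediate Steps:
r = -5
B(H) = √(-5 + H) (B(H) = √(H - 5) = √(-5 + H))
L = 3258
B(-60) - L = √(-5 - 60) - 1*3258 = √(-65) - 3258 = I*√65 - 3258 = -3258 + I*√65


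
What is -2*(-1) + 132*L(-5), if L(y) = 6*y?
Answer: -3958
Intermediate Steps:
-2*(-1) + 132*L(-5) = -2*(-1) + 132*(6*(-5)) = 2 + 132*(-30) = 2 - 3960 = -3958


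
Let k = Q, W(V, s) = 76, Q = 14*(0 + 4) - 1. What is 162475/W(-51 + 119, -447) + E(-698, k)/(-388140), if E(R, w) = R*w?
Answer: 3153298207/1474932 ≈ 2137.9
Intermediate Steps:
Q = 55 (Q = 14*4 - 1 = 56 - 1 = 55)
k = 55
162475/W(-51 + 119, -447) + E(-698, k)/(-388140) = 162475/76 - 698*55/(-388140) = 162475*(1/76) - 38390*(-1/388140) = 162475/76 + 3839/38814 = 3153298207/1474932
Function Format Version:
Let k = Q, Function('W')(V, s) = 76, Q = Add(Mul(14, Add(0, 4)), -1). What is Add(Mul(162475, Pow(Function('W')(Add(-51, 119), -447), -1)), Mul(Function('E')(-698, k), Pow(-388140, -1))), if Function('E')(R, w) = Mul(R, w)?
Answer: Rational(3153298207, 1474932) ≈ 2137.9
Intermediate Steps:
Q = 55 (Q = Add(Mul(14, 4), -1) = Add(56, -1) = 55)
k = 55
Add(Mul(162475, Pow(Function('W')(Add(-51, 119), -447), -1)), Mul(Function('E')(-698, k), Pow(-388140, -1))) = Add(Mul(162475, Pow(76, -1)), Mul(Mul(-698, 55), Pow(-388140, -1))) = Add(Mul(162475, Rational(1, 76)), Mul(-38390, Rational(-1, 388140))) = Add(Rational(162475, 76), Rational(3839, 38814)) = Rational(3153298207, 1474932)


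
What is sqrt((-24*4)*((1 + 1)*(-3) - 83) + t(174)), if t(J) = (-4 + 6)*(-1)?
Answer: sqrt(8542) ≈ 92.423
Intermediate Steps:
t(J) = -2 (t(J) = 2*(-1) = -2)
sqrt((-24*4)*((1 + 1)*(-3) - 83) + t(174)) = sqrt((-24*4)*((1 + 1)*(-3) - 83) - 2) = sqrt(-96*(2*(-3) - 83) - 2) = sqrt(-96*(-6 - 83) - 2) = sqrt(-96*(-89) - 2) = sqrt(8544 - 2) = sqrt(8542)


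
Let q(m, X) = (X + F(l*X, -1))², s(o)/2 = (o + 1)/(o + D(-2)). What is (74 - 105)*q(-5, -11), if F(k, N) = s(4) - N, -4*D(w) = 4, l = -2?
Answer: -12400/9 ≈ -1377.8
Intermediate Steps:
D(w) = -1 (D(w) = -¼*4 = -1)
s(o) = 2*(1 + o)/(-1 + o) (s(o) = 2*((o + 1)/(o - 1)) = 2*((1 + o)/(-1 + o)) = 2*(1 + o)/(-1 + o))
F(k, N) = 10/3 - N (F(k, N) = 2*(1 + 4)/(-1 + 4) - N = 2*5/3 - N = 2*(⅓)*5 - N = 10/3 - N)
q(m, X) = (13/3 + X)² (q(m, X) = (X + (10/3 - 1*(-1)))² = (X + (10/3 + 1))² = (X + 13/3)² = (13/3 + X)²)
(74 - 105)*q(-5, -11) = (74 - 105)*((13 + 3*(-11))²/9) = -31*(13 - 33)²/9 = -31*(-20)²/9 = -31*400/9 = -12400/9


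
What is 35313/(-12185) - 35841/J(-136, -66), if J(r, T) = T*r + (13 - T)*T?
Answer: -189856697/15279990 ≈ -12.425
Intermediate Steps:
J(r, T) = T*r + T*(13 - T)
35313/(-12185) - 35841/J(-136, -66) = 35313/(-12185) - 35841*(-1/(66*(13 - 136 - 1*(-66)))) = 35313*(-1/12185) - 35841*(-1/(66*(13 - 136 + 66))) = -35313/12185 - 35841/((-66*(-57))) = -35313/12185 - 35841/3762 = -35313/12185 - 35841*1/3762 = -35313/12185 - 11947/1254 = -189856697/15279990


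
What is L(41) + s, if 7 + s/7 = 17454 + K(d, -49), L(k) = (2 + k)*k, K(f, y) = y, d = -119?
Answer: 123549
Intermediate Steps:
L(k) = k*(2 + k)
s = 121786 (s = -49 + 7*(17454 - 49) = -49 + 7*17405 = -49 + 121835 = 121786)
L(41) + s = 41*(2 + 41) + 121786 = 41*43 + 121786 = 1763 + 121786 = 123549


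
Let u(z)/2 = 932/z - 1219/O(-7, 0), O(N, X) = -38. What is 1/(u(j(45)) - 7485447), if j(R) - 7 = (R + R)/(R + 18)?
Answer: -1121/8390866254 ≈ -1.3360e-7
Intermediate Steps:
j(R) = 7 + 2*R/(18 + R) (j(R) = 7 + (R + R)/(R + 18) = 7 + (2*R)/(18 + R) = 7 + 2*R/(18 + R))
u(z) = 1219/19 + 1864/z (u(z) = 2*(932/z - 1219/(-38)) = 2*(932/z - 1219*(-1/38)) = 2*(932/z + 1219/38) = 2*(1219/38 + 932/z) = 1219/19 + 1864/z)
1/(u(j(45)) - 7485447) = 1/((1219/19 + 1864/((9*(14 + 45)/(18 + 45)))) - 7485447) = 1/((1219/19 + 1864/((9*59/63))) - 7485447) = 1/((1219/19 + 1864/((9*(1/63)*59))) - 7485447) = 1/((1219/19 + 1864/(59/7)) - 7485447) = 1/((1219/19 + 1864*(7/59)) - 7485447) = 1/((1219/19 + 13048/59) - 7485447) = 1/(319833/1121 - 7485447) = 1/(-8390866254/1121) = -1121/8390866254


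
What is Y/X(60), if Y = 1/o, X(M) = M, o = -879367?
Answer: -1/52762020 ≈ -1.8953e-8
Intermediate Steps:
Y = -1/879367 (Y = 1/(-879367) = -1/879367 ≈ -1.1372e-6)
Y/X(60) = -1/879367/60 = -1/879367*1/60 = -1/52762020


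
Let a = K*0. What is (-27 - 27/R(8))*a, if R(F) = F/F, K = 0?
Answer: 0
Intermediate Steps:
a = 0 (a = 0*0 = 0)
R(F) = 1
(-27 - 27/R(8))*a = (-27 - 27/1)*0 = (-27 - 27*1)*0 = (-27 - 27)*0 = -54*0 = 0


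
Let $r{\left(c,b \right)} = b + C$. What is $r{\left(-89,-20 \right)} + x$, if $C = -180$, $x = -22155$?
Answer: $-22355$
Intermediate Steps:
$r{\left(c,b \right)} = -180 + b$ ($r{\left(c,b \right)} = b - 180 = -180 + b$)
$r{\left(-89,-20 \right)} + x = \left(-180 - 20\right) - 22155 = -200 - 22155 = -22355$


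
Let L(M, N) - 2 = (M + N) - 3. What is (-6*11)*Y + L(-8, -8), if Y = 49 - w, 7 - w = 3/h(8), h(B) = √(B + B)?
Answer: -5677/2 ≈ -2838.5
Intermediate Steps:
h(B) = √2*√B (h(B) = √(2*B) = √2*√B)
w = 25/4 (w = 7 - 3/(√2*√8) = 7 - 3/(√2*(2*√2)) = 7 - 3/4 = 7 - 1*¾ = 7 - ¾ = 25/4 ≈ 6.2500)
L(M, N) = -1 + M + N (L(M, N) = 2 + ((M + N) - 3) = 2 + (-3 + M + N) = -1 + M + N)
Y = 171/4 (Y = 49 - 1*25/4 = 49 - 25/4 = 171/4 ≈ 42.750)
(-6*11)*Y + L(-8, -8) = -6*11*(171/4) + (-1 - 8 - 8) = -66*171/4 - 17 = -5643/2 - 17 = -5677/2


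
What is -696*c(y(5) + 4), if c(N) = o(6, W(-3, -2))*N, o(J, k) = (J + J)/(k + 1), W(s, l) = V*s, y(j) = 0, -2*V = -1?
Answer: 66816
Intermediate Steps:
V = ½ (V = -½*(-1) = ½ ≈ 0.50000)
W(s, l) = s/2
o(J, k) = 2*J/(1 + k) (o(J, k) = (2*J)/(1 + k) = 2*J/(1 + k))
c(N) = -24*N (c(N) = (2*6/(1 + (½)*(-3)))*N = (2*6/(1 - 3/2))*N = (2*6/(-½))*N = (2*6*(-2))*N = -24*N)
-696*c(y(5) + 4) = -(-16704)*(0 + 4) = -(-16704)*4 = -696*(-96) = 66816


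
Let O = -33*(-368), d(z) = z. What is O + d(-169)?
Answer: 11975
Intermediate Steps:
O = 12144
O + d(-169) = 12144 - 169 = 11975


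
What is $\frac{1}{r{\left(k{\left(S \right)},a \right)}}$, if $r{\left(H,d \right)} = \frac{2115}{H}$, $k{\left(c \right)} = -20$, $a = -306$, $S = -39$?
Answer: $- \frac{4}{423} \approx -0.0094563$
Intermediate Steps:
$\frac{1}{r{\left(k{\left(S \right)},a \right)}} = \frac{1}{2115 \frac{1}{-20}} = \frac{1}{2115 \left(- \frac{1}{20}\right)} = \frac{1}{- \frac{423}{4}} = - \frac{4}{423}$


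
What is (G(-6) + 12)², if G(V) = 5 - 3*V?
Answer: 1225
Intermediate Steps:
(G(-6) + 12)² = ((5 - 3*(-6)) + 12)² = ((5 + 18) + 12)² = (23 + 12)² = 35² = 1225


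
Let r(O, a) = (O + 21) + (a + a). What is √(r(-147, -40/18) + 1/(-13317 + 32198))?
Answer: I*√418521627085/56643 ≈ 11.421*I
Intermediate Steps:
r(O, a) = 21 + O + 2*a (r(O, a) = (21 + O) + 2*a = 21 + O + 2*a)
√(r(-147, -40/18) + 1/(-13317 + 32198)) = √((21 - 147 + 2*(-40/18)) + 1/(-13317 + 32198)) = √((21 - 147 + 2*(-40*1/18)) + 1/18881) = √((21 - 147 + 2*(-20/9)) + 1/18881) = √((21 - 147 - 40/9) + 1/18881) = √(-1174/9 + 1/18881) = √(-22166285/169929) = I*√418521627085/56643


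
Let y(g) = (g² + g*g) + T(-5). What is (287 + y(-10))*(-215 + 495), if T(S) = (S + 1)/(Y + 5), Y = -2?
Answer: 407960/3 ≈ 1.3599e+5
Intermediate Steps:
T(S) = ⅓ + S/3 (T(S) = (S + 1)/(-2 + 5) = (1 + S)/3 = (1 + S)*(⅓) = ⅓ + S/3)
y(g) = -4/3 + 2*g² (y(g) = (g² + g*g) + (⅓ + (⅓)*(-5)) = (g² + g²) + (⅓ - 5/3) = 2*g² - 4/3 = -4/3 + 2*g²)
(287 + y(-10))*(-215 + 495) = (287 + (-4/3 + 2*(-10)²))*(-215 + 495) = (287 + (-4/3 + 2*100))*280 = (287 + (-4/3 + 200))*280 = (287 + 596/3)*280 = (1457/3)*280 = 407960/3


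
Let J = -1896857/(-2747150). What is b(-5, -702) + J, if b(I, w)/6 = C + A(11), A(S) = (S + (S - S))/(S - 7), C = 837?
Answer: 6921706066/1373575 ≈ 5039.2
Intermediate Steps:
A(S) = S/(-7 + S) (A(S) = (S + 0)/(-7 + S) = S/(-7 + S))
b(I, w) = 10077/2 (b(I, w) = 6*(837 + 11/(-7 + 11)) = 6*(837 + 11/4) = 6*(3359/4) = 10077/2)
J = 1896857/2747150 (J = -1896857*(-1/2747150) = 1896857/2747150 ≈ 0.69048)
b(-5, -702) + J = 10077/2 + 1896857/2747150 = 6921706066/1373575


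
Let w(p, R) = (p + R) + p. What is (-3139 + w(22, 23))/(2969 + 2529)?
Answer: -1536/2749 ≈ -0.55875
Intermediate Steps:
w(p, R) = R + 2*p (w(p, R) = (R + p) + p = R + 2*p)
(-3139 + w(22, 23))/(2969 + 2529) = (-3139 + (23 + 2*22))/(2969 + 2529) = (-3139 + (23 + 44))/5498 = (-3139 + 67)*(1/5498) = -3072*1/5498 = -1536/2749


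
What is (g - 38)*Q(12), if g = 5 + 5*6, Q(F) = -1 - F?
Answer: 39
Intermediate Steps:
g = 35 (g = 5 + 30 = 35)
(g - 38)*Q(12) = (35 - 38)*(-1 - 1*12) = -3*(-1 - 12) = -3*(-13) = 39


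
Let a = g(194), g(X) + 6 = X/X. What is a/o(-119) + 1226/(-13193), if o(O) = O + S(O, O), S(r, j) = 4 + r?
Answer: -220919/3087162 ≈ -0.071561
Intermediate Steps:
o(O) = 4 + 2*O (o(O) = O + (4 + O) = 4 + 2*O)
g(X) = -5 (g(X) = -6 + X/X = -6 + 1 = -5)
a = -5
a/o(-119) + 1226/(-13193) = -5/(4 + 2*(-119)) + 1226/(-13193) = -5/(4 - 238) + 1226*(-1/13193) = -5/(-234) - 1226/13193 = -5*(-1/234) - 1226/13193 = 5/234 - 1226/13193 = -220919/3087162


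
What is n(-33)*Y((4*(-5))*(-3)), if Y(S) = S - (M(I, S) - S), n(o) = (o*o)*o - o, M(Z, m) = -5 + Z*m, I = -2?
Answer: -8796480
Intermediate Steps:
n(o) = o**3 - o (n(o) = o**2*o - o = o**3 - o)
Y(S) = 5 + 4*S (Y(S) = S - ((-5 - 2*S) - S) = S - (-5 - 3*S) = S + (5 + 3*S) = 5 + 4*S)
n(-33)*Y((4*(-5))*(-3)) = ((-33)**3 - 1*(-33))*(5 + 4*((4*(-5))*(-3))) = (-35937 + 33)*(5 + 4*(-20*(-3))) = -35904*(5 + 4*60) = -35904*(5 + 240) = -35904*245 = -8796480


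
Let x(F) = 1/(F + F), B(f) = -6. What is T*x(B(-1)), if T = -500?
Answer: 125/3 ≈ 41.667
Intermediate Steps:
x(F) = 1/(2*F)
T*x(B(-1)) = -250/(-6) = -250*(-1)/6 = -500*(-1/12) = 125/3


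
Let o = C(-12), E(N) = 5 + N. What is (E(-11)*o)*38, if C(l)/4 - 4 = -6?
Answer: 1824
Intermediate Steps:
C(l) = -8 (C(l) = 16 + 4*(-6) = 16 - 24 = -8)
o = -8
(E(-11)*o)*38 = ((5 - 11)*(-8))*38 = -6*(-8)*38 = 48*38 = 1824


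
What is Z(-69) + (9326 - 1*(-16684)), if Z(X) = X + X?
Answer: 25872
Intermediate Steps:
Z(X) = 2*X
Z(-69) + (9326 - 1*(-16684)) = 2*(-69) + (9326 - 1*(-16684)) = -138 + (9326 + 16684) = -138 + 26010 = 25872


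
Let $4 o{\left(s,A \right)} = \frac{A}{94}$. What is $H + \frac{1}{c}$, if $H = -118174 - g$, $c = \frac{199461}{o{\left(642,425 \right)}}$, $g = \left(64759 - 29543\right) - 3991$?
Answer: $- \frac{659089823567}{4411608} \approx -1.494 \cdot 10^{5}$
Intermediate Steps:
$g = 31225$ ($g = 35216 - 3991 = 31225$)
$o{\left(s,A \right)} = \frac{A}{376}$ ($o{\left(s,A \right)} = \frac{A \frac{1}{94}}{4} = \frac{\frac{1}{94} A}{4} = \frac{A}{376}$)
$c = \frac{4411608}{25}$ ($c = \frac{199461}{\frac{1}{376} \cdot 425} = \frac{199461}{\frac{425}{376}} = 199461 \cdot \frac{376}{425} = \frac{4411608}{25} \approx 1.7646 \cdot 10^{5}$)
$H = -149399$ ($H = -118174 - 31225 = -149399$)
$H + \frac{1}{c} = -149399 + \frac{1}{\frac{4411608}{25}} = -149399 + \frac{25}{4411608} = - \frac{659089823567}{4411608}$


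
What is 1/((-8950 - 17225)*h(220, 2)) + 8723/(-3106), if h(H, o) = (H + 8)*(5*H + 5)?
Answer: -28762040415803/10241304313500 ≈ -2.8084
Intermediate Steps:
h(H, o) = (5 + 5*H)*(8 + H) (h(H, o) = (8 + H)*(5 + 5*H) = (5 + 5*H)*(8 + H))
1/((-8950 - 17225)*h(220, 2)) + 8723/(-3106) = 1/((-8950 - 17225)*(40 + 5*220² + 45*220)) + 8723/(-3106) = 1/((-26175)*(40 + 5*48400 + 9900)) + 8723*(-1/3106) = -1/(26175*(40 + 242000 + 9900)) - 8723/3106 = -1/26175/251940 - 8723/3106 = -1/26175*1/251940 - 8723/3106 = -1/6594529500 - 8723/3106 = -28762040415803/10241304313500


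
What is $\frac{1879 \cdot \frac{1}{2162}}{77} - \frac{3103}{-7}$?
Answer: $\frac{73797425}{166474} \approx 443.3$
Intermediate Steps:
$\frac{1879 \cdot \frac{1}{2162}}{77} - \frac{3103}{-7} = 1879 \cdot \frac{1}{2162} \cdot \frac{1}{77} - - \frac{3103}{7} = \frac{1879}{2162} \cdot \frac{1}{77} + \frac{3103}{7} = \frac{1879}{166474} + \frac{3103}{7} = \frac{73797425}{166474}$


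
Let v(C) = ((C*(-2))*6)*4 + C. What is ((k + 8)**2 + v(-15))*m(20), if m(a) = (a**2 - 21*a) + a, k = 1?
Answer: 0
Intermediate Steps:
m(a) = a**2 - 20*a
v(C) = -47*C (v(C) = (-2*C*6)*4 + C = -12*C*4 + C = -48*C + C = -47*C)
((k + 8)**2 + v(-15))*m(20) = ((1 + 8)**2 - 47*(-15))*(20*(-20 + 20)) = (9**2 + 705)*(20*0) = (81 + 705)*0 = 786*0 = 0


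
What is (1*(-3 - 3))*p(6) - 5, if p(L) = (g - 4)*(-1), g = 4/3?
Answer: -21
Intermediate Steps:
g = 4/3 (g = 4*(⅓) = 4/3 ≈ 1.3333)
p(L) = 8/3 (p(L) = (4/3 - 4)*(-1) = -8/3*(-1) = 8/3)
(1*(-3 - 3))*p(6) - 5 = (1*(-3 - 3))*(8/3) - 5 = (1*(-6))*(8/3) - 5 = -6*8/3 - 5 = -16 - 5 = -21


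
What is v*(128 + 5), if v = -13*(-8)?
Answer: 13832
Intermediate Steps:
v = 104
v*(128 + 5) = 104*(128 + 5) = 104*133 = 13832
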